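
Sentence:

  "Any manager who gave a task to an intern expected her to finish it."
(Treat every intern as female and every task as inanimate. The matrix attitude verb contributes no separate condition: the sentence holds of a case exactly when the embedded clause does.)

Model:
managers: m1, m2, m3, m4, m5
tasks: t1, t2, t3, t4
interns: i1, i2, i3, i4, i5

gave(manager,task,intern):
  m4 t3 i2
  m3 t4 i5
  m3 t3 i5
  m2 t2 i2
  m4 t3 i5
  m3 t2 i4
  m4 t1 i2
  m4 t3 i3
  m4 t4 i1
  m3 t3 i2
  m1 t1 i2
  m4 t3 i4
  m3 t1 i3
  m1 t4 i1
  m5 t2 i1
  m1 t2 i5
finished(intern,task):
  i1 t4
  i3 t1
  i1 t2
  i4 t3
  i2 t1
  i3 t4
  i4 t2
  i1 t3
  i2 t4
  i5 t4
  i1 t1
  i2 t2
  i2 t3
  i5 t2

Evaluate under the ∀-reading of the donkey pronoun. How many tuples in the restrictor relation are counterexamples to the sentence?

"her" takes "an intern" as antecedent and "it" takes "a task"; both are donkey pronouns co-varying with the restrictor.
Strong reading: for every (m,t,i) with gave(m,t,i), finished(i,t).
Restrictor triples: (m1,t1,i2)→finished(i2,t1) ✓  (m1,t2,i5)→finished(i5,t2) ✓  (m1,t4,i1)→finished(i1,t4) ✓  (m2,t2,i2)→finished(i2,t2) ✓  (m3,t1,i3)→finished(i3,t1) ✓  (m3,t2,i4)→finished(i4,t2) ✓  (m3,t3,i2)→finished(i2,t3) ✓  (m3,t3,i5)→finished(i5,t3) ✗  (m3,t4,i5)→finished(i5,t4) ✓  (m4,t1,i2)→finished(i2,t1) ✓  (m4,t3,i2)→finished(i2,t3) ✓  (m4,t3,i3)→finished(i3,t3) ✗  (m4,t3,i4)→finished(i4,t3) ✓  (m4,t3,i5)→finished(i5,t3) ✗  (m4,t4,i1)→finished(i1,t4) ✓  (m5,t2,i1)→finished(i1,t2) ✓
Counterexamples (restrictor triples failing the scope): 3.

3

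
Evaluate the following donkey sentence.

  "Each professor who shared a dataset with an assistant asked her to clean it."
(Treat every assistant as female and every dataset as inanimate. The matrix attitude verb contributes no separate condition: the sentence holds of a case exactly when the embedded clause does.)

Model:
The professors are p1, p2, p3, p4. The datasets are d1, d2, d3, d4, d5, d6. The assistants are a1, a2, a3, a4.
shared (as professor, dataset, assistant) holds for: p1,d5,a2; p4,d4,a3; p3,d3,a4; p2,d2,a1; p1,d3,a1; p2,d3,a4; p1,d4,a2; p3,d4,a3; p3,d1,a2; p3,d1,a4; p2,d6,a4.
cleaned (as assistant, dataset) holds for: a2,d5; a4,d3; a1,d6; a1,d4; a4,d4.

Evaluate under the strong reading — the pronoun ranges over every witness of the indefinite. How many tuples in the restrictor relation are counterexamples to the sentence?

"her" takes "an assistant" as antecedent and "it" takes "a dataset"; both are donkey pronouns co-varying with the restrictor.
Strong reading: for every (p,d,a) with shared(p,d,a), cleaned(a,d).
Restrictor triples: (p1,d3,a1)→cleaned(a1,d3) ✗  (p1,d4,a2)→cleaned(a2,d4) ✗  (p1,d5,a2)→cleaned(a2,d5) ✓  (p2,d2,a1)→cleaned(a1,d2) ✗  (p2,d3,a4)→cleaned(a4,d3) ✓  (p2,d6,a4)→cleaned(a4,d6) ✗  (p3,d1,a2)→cleaned(a2,d1) ✗  (p3,d1,a4)→cleaned(a4,d1) ✗  (p3,d3,a4)→cleaned(a4,d3) ✓  (p3,d4,a3)→cleaned(a3,d4) ✗  (p4,d4,a3)→cleaned(a3,d4) ✗
Counterexamples (restrictor triples failing the scope): 8.

8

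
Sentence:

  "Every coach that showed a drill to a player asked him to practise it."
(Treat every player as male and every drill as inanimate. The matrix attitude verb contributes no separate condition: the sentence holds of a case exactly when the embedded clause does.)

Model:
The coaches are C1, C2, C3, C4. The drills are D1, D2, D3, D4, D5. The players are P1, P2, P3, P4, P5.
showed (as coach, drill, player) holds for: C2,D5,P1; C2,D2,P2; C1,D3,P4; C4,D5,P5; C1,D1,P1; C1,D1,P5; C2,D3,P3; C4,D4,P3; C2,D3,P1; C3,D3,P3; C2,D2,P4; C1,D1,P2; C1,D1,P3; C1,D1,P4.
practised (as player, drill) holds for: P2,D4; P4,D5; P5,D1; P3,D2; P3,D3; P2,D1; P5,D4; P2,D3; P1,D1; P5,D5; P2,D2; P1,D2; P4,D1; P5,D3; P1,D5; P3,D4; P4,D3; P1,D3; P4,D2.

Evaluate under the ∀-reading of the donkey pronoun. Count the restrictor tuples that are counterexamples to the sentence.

"him" takes "a player" as antecedent and "it" takes "a drill"; both are donkey pronouns co-varying with the restrictor.
Strong reading: for every (c,d,p) with showed(c,d,p), practised(p,d).
Restrictor triples: (C1,D1,P1)→practised(P1,D1) ✓  (C1,D1,P2)→practised(P2,D1) ✓  (C1,D1,P3)→practised(P3,D1) ✗  (C1,D1,P4)→practised(P4,D1) ✓  (C1,D1,P5)→practised(P5,D1) ✓  (C1,D3,P4)→practised(P4,D3) ✓  (C2,D2,P2)→practised(P2,D2) ✓  (C2,D2,P4)→practised(P4,D2) ✓  (C2,D3,P1)→practised(P1,D3) ✓  (C2,D3,P3)→practised(P3,D3) ✓  (C2,D5,P1)→practised(P1,D5) ✓  (C3,D3,P3)→practised(P3,D3) ✓  (C4,D4,P3)→practised(P3,D4) ✓  (C4,D5,P5)→practised(P5,D5) ✓
Counterexamples (restrictor triples failing the scope): 1.

1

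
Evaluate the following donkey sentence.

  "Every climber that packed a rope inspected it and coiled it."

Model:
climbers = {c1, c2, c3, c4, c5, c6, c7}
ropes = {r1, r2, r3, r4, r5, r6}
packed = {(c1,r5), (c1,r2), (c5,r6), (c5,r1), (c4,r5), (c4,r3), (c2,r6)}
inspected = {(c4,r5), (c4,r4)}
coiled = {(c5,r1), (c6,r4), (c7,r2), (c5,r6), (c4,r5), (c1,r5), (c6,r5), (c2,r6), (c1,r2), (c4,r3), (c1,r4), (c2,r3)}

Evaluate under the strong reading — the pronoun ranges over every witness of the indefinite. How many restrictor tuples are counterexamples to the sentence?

6

"it" takes "a rope" as antecedent — a donkey pronoun bound across the clause boundary.
Strong reading: for every (c,r) with packed(c,r), inspected(c,r) ∧ coiled(c,r).
Restrictor pairs: (c1,r2) ✗  (c1,r5) ✗  (c2,r6) ✗  (c4,r3) ✗  (c4,r5) ✓  (c5,r1) ✗  (c5,r6) ✗
Counterexamples (restrictor pairs failing the scope): 6.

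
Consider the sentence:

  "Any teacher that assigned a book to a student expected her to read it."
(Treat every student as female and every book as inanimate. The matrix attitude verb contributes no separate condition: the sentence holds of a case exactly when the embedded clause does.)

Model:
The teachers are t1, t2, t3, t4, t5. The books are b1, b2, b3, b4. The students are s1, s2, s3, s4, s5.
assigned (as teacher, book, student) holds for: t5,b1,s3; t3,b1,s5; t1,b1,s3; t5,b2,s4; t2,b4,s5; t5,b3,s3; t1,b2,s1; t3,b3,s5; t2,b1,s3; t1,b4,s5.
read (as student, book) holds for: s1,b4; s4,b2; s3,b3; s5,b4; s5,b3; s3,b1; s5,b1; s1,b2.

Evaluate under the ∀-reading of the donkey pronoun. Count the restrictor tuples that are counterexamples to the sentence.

"her" takes "a student" as antecedent and "it" takes "a book"; both are donkey pronouns co-varying with the restrictor.
Strong reading: for every (t,b,s) with assigned(t,b,s), read(s,b).
Restrictor triples: (t1,b1,s3)→read(s3,b1) ✓  (t1,b2,s1)→read(s1,b2) ✓  (t1,b4,s5)→read(s5,b4) ✓  (t2,b1,s3)→read(s3,b1) ✓  (t2,b4,s5)→read(s5,b4) ✓  (t3,b1,s5)→read(s5,b1) ✓  (t3,b3,s5)→read(s5,b3) ✓  (t5,b1,s3)→read(s3,b1) ✓  (t5,b2,s4)→read(s4,b2) ✓  (t5,b3,s3)→read(s3,b3) ✓
Counterexamples (restrictor triples failing the scope): 0.

0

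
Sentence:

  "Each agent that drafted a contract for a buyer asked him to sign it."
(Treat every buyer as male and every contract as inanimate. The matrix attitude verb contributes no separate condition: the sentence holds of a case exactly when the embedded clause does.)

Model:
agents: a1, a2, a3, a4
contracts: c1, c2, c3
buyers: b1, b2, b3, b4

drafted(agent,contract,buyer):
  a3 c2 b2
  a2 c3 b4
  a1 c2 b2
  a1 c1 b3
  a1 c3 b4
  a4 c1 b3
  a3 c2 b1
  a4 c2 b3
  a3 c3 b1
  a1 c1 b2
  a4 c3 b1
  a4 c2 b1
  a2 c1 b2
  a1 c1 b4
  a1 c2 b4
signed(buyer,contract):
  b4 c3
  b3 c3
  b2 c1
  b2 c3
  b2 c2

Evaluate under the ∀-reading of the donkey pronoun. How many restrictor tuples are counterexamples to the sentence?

9

"him" takes "a buyer" as antecedent and "it" takes "a contract"; both are donkey pronouns co-varying with the restrictor.
Strong reading: for every (a,c,b) with drafted(a,c,b), signed(b,c).
Restrictor triples: (a1,c1,b2)→signed(b2,c1) ✓  (a1,c1,b3)→signed(b3,c1) ✗  (a1,c1,b4)→signed(b4,c1) ✗  (a1,c2,b2)→signed(b2,c2) ✓  (a1,c2,b4)→signed(b4,c2) ✗  (a1,c3,b4)→signed(b4,c3) ✓  (a2,c1,b2)→signed(b2,c1) ✓  (a2,c3,b4)→signed(b4,c3) ✓  (a3,c2,b1)→signed(b1,c2) ✗  (a3,c2,b2)→signed(b2,c2) ✓  (a3,c3,b1)→signed(b1,c3) ✗  (a4,c1,b3)→signed(b3,c1) ✗  (a4,c2,b1)→signed(b1,c2) ✗  (a4,c2,b3)→signed(b3,c2) ✗  (a4,c3,b1)→signed(b1,c3) ✗
Counterexamples (restrictor triples failing the scope): 9.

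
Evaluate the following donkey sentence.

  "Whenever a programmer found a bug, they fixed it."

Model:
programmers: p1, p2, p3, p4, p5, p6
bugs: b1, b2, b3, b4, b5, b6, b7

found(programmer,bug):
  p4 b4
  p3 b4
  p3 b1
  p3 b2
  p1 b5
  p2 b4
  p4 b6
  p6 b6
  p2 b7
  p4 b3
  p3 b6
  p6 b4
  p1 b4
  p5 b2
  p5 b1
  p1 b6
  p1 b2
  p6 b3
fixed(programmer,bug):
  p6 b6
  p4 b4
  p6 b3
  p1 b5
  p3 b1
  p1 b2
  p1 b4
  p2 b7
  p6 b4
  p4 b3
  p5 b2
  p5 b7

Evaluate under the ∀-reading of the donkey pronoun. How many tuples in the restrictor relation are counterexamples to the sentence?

7

"it" takes "a bug" as antecedent — a donkey pronoun bound across the clause boundary.
Strong reading: for every (p,b) with found(p,b), fixed(p,b).
Restrictor pairs: (p1,b2) ✓  (p1,b4) ✓  (p1,b5) ✓  (p1,b6) ✗  (p2,b4) ✗  (p2,b7) ✓  (p3,b1) ✓  (p3,b2) ✗  (p3,b4) ✗  (p3,b6) ✗  (p4,b3) ✓  (p4,b4) ✓  (p4,b6) ✗  (p5,b1) ✗  (p5,b2) ✓  (p6,b3) ✓  (p6,b4) ✓  (p6,b6) ✓
Counterexamples (restrictor pairs failing the scope): 7.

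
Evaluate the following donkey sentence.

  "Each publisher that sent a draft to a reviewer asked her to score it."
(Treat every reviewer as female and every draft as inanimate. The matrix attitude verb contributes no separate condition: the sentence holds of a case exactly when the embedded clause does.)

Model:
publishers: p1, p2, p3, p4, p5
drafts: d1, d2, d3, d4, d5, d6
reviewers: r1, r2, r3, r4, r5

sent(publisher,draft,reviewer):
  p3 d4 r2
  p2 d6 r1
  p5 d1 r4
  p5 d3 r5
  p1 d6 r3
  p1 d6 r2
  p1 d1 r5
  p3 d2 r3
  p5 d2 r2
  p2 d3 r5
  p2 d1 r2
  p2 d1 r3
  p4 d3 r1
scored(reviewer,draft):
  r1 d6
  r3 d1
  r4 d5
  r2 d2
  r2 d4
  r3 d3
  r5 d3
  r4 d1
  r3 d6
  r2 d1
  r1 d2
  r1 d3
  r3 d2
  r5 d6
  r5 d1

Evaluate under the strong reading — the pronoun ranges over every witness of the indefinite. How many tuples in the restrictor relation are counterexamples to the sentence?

"her" takes "a reviewer" as antecedent and "it" takes "a draft"; both are donkey pronouns co-varying with the restrictor.
Strong reading: for every (p,d,r) with sent(p,d,r), scored(r,d).
Restrictor triples: (p1,d1,r5)→scored(r5,d1) ✓  (p1,d6,r2)→scored(r2,d6) ✗  (p1,d6,r3)→scored(r3,d6) ✓  (p2,d1,r2)→scored(r2,d1) ✓  (p2,d1,r3)→scored(r3,d1) ✓  (p2,d3,r5)→scored(r5,d3) ✓  (p2,d6,r1)→scored(r1,d6) ✓  (p3,d2,r3)→scored(r3,d2) ✓  (p3,d4,r2)→scored(r2,d4) ✓  (p4,d3,r1)→scored(r1,d3) ✓  (p5,d1,r4)→scored(r4,d1) ✓  (p5,d2,r2)→scored(r2,d2) ✓  (p5,d3,r5)→scored(r5,d3) ✓
Counterexamples (restrictor triples failing the scope): 1.

1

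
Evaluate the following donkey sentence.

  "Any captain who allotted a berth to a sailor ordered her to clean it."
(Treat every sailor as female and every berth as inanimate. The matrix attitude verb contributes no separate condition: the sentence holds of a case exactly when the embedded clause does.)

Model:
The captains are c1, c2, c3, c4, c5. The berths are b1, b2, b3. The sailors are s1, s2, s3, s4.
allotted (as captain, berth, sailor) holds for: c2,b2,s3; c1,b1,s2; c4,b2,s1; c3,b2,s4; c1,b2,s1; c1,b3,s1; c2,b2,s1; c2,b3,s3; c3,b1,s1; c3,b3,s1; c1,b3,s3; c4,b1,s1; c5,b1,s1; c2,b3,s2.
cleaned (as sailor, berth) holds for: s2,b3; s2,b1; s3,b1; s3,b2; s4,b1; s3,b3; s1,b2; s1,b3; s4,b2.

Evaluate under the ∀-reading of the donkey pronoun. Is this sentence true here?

"her" takes "a sailor" as antecedent and "it" takes "a berth"; both are donkey pronouns co-varying with the restrictor.
Strong reading: for every (c,b,s) with allotted(c,b,s), cleaned(s,b).
Restrictor triples: (c1,b1,s2)→cleaned(s2,b1) ✓  (c1,b2,s1)→cleaned(s1,b2) ✓  (c1,b3,s1)→cleaned(s1,b3) ✓  (c1,b3,s3)→cleaned(s3,b3) ✓  (c2,b2,s1)→cleaned(s1,b2) ✓  (c2,b2,s3)→cleaned(s3,b2) ✓  (c2,b3,s2)→cleaned(s2,b3) ✓  (c2,b3,s3)→cleaned(s3,b3) ✓  (c3,b1,s1)→cleaned(s1,b1) ✗  (c3,b2,s4)→cleaned(s4,b2) ✓  (c3,b3,s1)→cleaned(s1,b3) ✓  (c4,b1,s1)→cleaned(s1,b1) ✗  (c4,b2,s1)→cleaned(s1,b2) ✓  (c5,b1,s1)→cleaned(s1,b1) ✗
Counterexample: (c3,b1,s1) — cleaned(s1,b1) does not hold.

False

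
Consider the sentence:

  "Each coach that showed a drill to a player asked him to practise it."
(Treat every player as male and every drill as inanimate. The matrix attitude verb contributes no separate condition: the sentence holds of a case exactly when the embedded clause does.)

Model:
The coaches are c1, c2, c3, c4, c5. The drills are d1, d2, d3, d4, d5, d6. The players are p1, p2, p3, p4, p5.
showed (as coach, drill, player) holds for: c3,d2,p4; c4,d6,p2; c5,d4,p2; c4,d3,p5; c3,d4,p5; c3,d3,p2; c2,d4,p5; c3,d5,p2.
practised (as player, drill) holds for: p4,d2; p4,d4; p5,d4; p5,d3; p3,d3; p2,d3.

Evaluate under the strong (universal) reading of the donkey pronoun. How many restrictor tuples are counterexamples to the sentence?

"him" takes "a player" as antecedent and "it" takes "a drill"; both are donkey pronouns co-varying with the restrictor.
Strong reading: for every (c,d,p) with showed(c,d,p), practised(p,d).
Restrictor triples: (c2,d4,p5)→practised(p5,d4) ✓  (c3,d2,p4)→practised(p4,d2) ✓  (c3,d3,p2)→practised(p2,d3) ✓  (c3,d4,p5)→practised(p5,d4) ✓  (c3,d5,p2)→practised(p2,d5) ✗  (c4,d3,p5)→practised(p5,d3) ✓  (c4,d6,p2)→practised(p2,d6) ✗  (c5,d4,p2)→practised(p2,d4) ✗
Counterexamples (restrictor triples failing the scope): 3.

3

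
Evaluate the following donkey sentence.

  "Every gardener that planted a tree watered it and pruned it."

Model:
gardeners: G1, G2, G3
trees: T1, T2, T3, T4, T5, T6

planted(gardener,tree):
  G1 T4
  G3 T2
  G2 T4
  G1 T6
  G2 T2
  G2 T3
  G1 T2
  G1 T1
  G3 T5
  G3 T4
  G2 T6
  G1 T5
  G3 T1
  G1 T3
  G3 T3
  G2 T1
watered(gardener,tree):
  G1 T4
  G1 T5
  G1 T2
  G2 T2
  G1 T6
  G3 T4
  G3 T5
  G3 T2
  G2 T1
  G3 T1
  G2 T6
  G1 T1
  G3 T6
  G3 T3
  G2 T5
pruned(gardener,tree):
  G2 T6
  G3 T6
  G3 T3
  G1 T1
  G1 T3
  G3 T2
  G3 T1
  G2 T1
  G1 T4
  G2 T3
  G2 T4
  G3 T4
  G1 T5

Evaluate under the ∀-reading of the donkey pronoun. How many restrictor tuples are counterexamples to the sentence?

"it" takes "a tree" as antecedent — a donkey pronoun bound across the clause boundary.
Strong reading: for every (g,t) with planted(g,t), watered(g,t) ∧ pruned(g,t).
Restrictor pairs: (G1,T1) ✓  (G1,T2) ✗  (G1,T3) ✗  (G1,T4) ✓  (G1,T5) ✓  (G1,T6) ✗  (G2,T1) ✓  (G2,T2) ✗  (G2,T3) ✗  (G2,T4) ✗  (G2,T6) ✓  (G3,T1) ✓  (G3,T2) ✓  (G3,T3) ✓  (G3,T4) ✓  (G3,T5) ✗
Counterexamples (restrictor pairs failing the scope): 7.

7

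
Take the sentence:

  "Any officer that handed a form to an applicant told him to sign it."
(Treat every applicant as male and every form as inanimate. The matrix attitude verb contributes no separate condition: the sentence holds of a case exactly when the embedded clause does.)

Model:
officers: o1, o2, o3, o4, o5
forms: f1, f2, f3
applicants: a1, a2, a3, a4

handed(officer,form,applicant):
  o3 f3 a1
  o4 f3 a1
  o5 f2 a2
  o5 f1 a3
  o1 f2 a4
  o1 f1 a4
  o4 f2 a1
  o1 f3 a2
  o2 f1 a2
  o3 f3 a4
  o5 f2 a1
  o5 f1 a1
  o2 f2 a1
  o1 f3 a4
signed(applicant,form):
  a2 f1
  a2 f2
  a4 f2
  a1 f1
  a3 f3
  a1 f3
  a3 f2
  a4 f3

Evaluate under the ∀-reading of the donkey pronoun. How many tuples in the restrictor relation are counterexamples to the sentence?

6

"him" takes "an applicant" as antecedent and "it" takes "a form"; both are donkey pronouns co-varying with the restrictor.
Strong reading: for every (o,f,a) with handed(o,f,a), signed(a,f).
Restrictor triples: (o1,f1,a4)→signed(a4,f1) ✗  (o1,f2,a4)→signed(a4,f2) ✓  (o1,f3,a2)→signed(a2,f3) ✗  (o1,f3,a4)→signed(a4,f3) ✓  (o2,f1,a2)→signed(a2,f1) ✓  (o2,f2,a1)→signed(a1,f2) ✗  (o3,f3,a1)→signed(a1,f3) ✓  (o3,f3,a4)→signed(a4,f3) ✓  (o4,f2,a1)→signed(a1,f2) ✗  (o4,f3,a1)→signed(a1,f3) ✓  (o5,f1,a1)→signed(a1,f1) ✓  (o5,f1,a3)→signed(a3,f1) ✗  (o5,f2,a1)→signed(a1,f2) ✗  (o5,f2,a2)→signed(a2,f2) ✓
Counterexamples (restrictor triples failing the scope): 6.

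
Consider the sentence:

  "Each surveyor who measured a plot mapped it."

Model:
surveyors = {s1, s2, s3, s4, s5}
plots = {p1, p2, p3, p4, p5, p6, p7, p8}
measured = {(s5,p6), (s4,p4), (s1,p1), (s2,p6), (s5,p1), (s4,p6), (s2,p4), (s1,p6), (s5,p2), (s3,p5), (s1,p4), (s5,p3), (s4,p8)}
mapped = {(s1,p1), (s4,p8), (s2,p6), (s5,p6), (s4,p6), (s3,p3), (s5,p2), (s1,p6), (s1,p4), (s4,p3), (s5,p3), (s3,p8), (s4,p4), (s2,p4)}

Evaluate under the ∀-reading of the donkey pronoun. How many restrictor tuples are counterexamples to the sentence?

"it" takes "a plot" as antecedent — a donkey pronoun bound across the clause boundary.
Strong reading: for every (s,p) with measured(s,p), mapped(s,p).
Restrictor pairs: (s1,p1) ✓  (s1,p4) ✓  (s1,p6) ✓  (s2,p4) ✓  (s2,p6) ✓  (s3,p5) ✗  (s4,p4) ✓  (s4,p6) ✓  (s4,p8) ✓  (s5,p1) ✗  (s5,p2) ✓  (s5,p3) ✓  (s5,p6) ✓
Counterexamples (restrictor pairs failing the scope): 2.

2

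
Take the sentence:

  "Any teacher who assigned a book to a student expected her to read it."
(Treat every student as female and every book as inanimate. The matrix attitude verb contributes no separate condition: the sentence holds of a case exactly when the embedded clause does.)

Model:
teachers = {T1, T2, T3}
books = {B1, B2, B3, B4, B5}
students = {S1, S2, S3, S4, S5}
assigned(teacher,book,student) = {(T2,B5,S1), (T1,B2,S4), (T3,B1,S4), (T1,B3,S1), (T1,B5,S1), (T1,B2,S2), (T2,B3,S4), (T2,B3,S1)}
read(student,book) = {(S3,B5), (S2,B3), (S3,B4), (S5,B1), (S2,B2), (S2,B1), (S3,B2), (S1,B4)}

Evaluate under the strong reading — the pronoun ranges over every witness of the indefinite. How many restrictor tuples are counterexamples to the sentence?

7

"her" takes "a student" as antecedent and "it" takes "a book"; both are donkey pronouns co-varying with the restrictor.
Strong reading: for every (t,b,s) with assigned(t,b,s), read(s,b).
Restrictor triples: (T1,B2,S2)→read(S2,B2) ✓  (T1,B2,S4)→read(S4,B2) ✗  (T1,B3,S1)→read(S1,B3) ✗  (T1,B5,S1)→read(S1,B5) ✗  (T2,B3,S1)→read(S1,B3) ✗  (T2,B3,S4)→read(S4,B3) ✗  (T2,B5,S1)→read(S1,B5) ✗  (T3,B1,S4)→read(S4,B1) ✗
Counterexamples (restrictor triples failing the scope): 7.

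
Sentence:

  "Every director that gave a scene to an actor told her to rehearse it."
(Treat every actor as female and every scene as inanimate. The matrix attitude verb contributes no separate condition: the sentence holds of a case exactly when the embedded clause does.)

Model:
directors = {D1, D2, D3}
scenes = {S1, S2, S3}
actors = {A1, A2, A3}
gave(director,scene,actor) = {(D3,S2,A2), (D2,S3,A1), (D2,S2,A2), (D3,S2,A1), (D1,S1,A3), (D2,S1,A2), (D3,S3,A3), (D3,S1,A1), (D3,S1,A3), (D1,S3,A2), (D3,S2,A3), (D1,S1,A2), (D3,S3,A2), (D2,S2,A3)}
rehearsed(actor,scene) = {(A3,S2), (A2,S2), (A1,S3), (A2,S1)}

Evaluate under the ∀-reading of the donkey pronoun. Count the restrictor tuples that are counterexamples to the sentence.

7

"her" takes "an actor" as antecedent and "it" takes "a scene"; both are donkey pronouns co-varying with the restrictor.
Strong reading: for every (d,s,a) with gave(d,s,a), rehearsed(a,s).
Restrictor triples: (D1,S1,A2)→rehearsed(A2,S1) ✓  (D1,S1,A3)→rehearsed(A3,S1) ✗  (D1,S3,A2)→rehearsed(A2,S3) ✗  (D2,S1,A2)→rehearsed(A2,S1) ✓  (D2,S2,A2)→rehearsed(A2,S2) ✓  (D2,S2,A3)→rehearsed(A3,S2) ✓  (D2,S3,A1)→rehearsed(A1,S3) ✓  (D3,S1,A1)→rehearsed(A1,S1) ✗  (D3,S1,A3)→rehearsed(A3,S1) ✗  (D3,S2,A1)→rehearsed(A1,S2) ✗  (D3,S2,A2)→rehearsed(A2,S2) ✓  (D3,S2,A3)→rehearsed(A3,S2) ✓  (D3,S3,A2)→rehearsed(A2,S3) ✗  (D3,S3,A3)→rehearsed(A3,S3) ✗
Counterexamples (restrictor triples failing the scope): 7.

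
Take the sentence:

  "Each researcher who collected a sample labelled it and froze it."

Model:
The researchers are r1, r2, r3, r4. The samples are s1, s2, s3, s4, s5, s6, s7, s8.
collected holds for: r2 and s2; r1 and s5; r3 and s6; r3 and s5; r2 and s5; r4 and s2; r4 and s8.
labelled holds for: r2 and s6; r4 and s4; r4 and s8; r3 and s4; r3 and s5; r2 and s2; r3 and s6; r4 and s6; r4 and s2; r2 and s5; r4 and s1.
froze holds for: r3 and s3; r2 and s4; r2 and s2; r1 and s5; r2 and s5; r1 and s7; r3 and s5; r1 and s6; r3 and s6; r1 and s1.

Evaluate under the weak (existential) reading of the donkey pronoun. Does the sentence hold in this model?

False

"it" takes "a sample" as antecedent — a donkey pronoun bound across the clause boundary.
Weak reading: every researcher r with some collected-sample has at least one collected-sample s such that labelled(r,s) ∧ froze(r,s).
Per researcher: r1:✗  r2:✓  r3:✓  r4:✗
r1 has no witness among its collected-samples.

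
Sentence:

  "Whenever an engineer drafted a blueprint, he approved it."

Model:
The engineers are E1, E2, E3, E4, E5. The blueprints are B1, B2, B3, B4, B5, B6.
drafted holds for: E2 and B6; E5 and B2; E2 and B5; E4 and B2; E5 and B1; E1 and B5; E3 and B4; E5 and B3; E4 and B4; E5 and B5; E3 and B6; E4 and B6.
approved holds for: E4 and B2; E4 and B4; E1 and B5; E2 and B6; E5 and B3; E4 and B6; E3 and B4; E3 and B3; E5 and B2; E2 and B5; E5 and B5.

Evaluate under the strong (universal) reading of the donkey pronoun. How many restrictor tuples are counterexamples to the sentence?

"it" takes "a blueprint" as antecedent — a donkey pronoun bound across the clause boundary.
Strong reading: for every (e,b) with drafted(e,b), approved(e,b).
Restrictor pairs: (E1,B5) ✓  (E2,B5) ✓  (E2,B6) ✓  (E3,B4) ✓  (E3,B6) ✗  (E4,B2) ✓  (E4,B4) ✓  (E4,B6) ✓  (E5,B1) ✗  (E5,B2) ✓  (E5,B3) ✓  (E5,B5) ✓
Counterexamples (restrictor pairs failing the scope): 2.

2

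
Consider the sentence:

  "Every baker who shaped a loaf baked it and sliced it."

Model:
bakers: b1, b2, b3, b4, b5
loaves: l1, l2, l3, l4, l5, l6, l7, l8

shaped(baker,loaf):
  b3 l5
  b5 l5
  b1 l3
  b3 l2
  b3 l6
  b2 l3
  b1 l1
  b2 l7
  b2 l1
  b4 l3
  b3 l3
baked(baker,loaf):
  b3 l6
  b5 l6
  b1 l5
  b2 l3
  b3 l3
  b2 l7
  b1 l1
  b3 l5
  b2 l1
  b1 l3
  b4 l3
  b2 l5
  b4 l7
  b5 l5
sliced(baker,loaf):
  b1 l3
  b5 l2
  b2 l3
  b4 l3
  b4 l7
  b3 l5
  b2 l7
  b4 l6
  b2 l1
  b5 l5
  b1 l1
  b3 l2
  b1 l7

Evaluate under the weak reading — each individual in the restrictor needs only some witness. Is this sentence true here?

True

"it" takes "a loaf" as antecedent — a donkey pronoun bound across the clause boundary.
Weak reading: every baker b with some shaped-loaf has at least one shaped-loaf l such that baked(b,l) ∧ sliced(b,l).
Per baker: b1:✓  b2:✓  b3:✓  b4:✓  b5:✓
Every baker in the restrictor has a witness.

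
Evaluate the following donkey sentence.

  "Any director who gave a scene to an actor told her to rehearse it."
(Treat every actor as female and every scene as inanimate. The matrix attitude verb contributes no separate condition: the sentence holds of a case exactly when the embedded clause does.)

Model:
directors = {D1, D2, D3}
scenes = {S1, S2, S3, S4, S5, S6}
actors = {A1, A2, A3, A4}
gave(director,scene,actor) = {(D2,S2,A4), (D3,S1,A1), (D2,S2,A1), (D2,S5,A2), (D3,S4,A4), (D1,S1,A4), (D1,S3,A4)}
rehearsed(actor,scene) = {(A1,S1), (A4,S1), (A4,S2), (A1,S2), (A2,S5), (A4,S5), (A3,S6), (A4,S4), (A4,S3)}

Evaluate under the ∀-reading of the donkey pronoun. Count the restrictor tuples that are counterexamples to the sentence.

0

"her" takes "an actor" as antecedent and "it" takes "a scene"; both are donkey pronouns co-varying with the restrictor.
Strong reading: for every (d,s,a) with gave(d,s,a), rehearsed(a,s).
Restrictor triples: (D1,S1,A4)→rehearsed(A4,S1) ✓  (D1,S3,A4)→rehearsed(A4,S3) ✓  (D2,S2,A1)→rehearsed(A1,S2) ✓  (D2,S2,A4)→rehearsed(A4,S2) ✓  (D2,S5,A2)→rehearsed(A2,S5) ✓  (D3,S1,A1)→rehearsed(A1,S1) ✓  (D3,S4,A4)→rehearsed(A4,S4) ✓
Counterexamples (restrictor triples failing the scope): 0.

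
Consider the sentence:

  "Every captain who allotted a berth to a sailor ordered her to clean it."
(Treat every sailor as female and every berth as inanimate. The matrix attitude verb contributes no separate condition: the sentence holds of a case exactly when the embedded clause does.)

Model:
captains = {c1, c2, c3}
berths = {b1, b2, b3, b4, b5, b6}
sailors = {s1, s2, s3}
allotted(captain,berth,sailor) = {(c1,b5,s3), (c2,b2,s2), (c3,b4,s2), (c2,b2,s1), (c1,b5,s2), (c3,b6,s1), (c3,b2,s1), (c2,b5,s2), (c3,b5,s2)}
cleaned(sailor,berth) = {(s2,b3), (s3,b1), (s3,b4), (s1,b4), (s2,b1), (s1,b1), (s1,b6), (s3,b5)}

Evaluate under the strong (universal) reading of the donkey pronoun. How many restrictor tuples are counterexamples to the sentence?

7

"her" takes "a sailor" as antecedent and "it" takes "a berth"; both are donkey pronouns co-varying with the restrictor.
Strong reading: for every (c,b,s) with allotted(c,b,s), cleaned(s,b).
Restrictor triples: (c1,b5,s2)→cleaned(s2,b5) ✗  (c1,b5,s3)→cleaned(s3,b5) ✓  (c2,b2,s1)→cleaned(s1,b2) ✗  (c2,b2,s2)→cleaned(s2,b2) ✗  (c2,b5,s2)→cleaned(s2,b5) ✗  (c3,b2,s1)→cleaned(s1,b2) ✗  (c3,b4,s2)→cleaned(s2,b4) ✗  (c3,b5,s2)→cleaned(s2,b5) ✗  (c3,b6,s1)→cleaned(s1,b6) ✓
Counterexamples (restrictor triples failing the scope): 7.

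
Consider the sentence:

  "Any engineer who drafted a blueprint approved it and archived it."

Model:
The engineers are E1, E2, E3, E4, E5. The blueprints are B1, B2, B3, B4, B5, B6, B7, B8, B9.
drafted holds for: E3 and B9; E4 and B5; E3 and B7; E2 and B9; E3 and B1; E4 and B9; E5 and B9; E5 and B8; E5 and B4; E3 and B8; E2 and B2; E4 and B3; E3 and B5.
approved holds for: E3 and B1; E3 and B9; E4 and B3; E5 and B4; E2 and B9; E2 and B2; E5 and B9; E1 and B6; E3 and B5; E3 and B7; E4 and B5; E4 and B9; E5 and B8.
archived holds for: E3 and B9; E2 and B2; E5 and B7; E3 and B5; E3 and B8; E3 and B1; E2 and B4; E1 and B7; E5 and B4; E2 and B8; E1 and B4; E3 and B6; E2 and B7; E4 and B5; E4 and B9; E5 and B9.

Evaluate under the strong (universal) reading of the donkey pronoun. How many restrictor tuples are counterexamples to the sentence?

5

"it" takes "a blueprint" as antecedent — a donkey pronoun bound across the clause boundary.
Strong reading: for every (e,b) with drafted(e,b), approved(e,b) ∧ archived(e,b).
Restrictor pairs: (E2,B2) ✓  (E2,B9) ✗  (E3,B1) ✓  (E3,B5) ✓  (E3,B7) ✗  (E3,B8) ✗  (E3,B9) ✓  (E4,B3) ✗  (E4,B5) ✓  (E4,B9) ✓  (E5,B4) ✓  (E5,B8) ✗  (E5,B9) ✓
Counterexamples (restrictor pairs failing the scope): 5.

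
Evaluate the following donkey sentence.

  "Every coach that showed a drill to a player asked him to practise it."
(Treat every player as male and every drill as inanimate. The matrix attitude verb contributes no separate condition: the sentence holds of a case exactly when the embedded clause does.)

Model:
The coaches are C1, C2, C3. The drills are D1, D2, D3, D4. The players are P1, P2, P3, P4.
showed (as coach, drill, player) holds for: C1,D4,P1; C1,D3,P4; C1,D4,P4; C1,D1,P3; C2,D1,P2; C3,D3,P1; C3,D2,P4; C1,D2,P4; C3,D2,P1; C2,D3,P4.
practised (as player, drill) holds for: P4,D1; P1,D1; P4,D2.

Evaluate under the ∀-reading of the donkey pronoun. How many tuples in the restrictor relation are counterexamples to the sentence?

"him" takes "a player" as antecedent and "it" takes "a drill"; both are donkey pronouns co-varying with the restrictor.
Strong reading: for every (c,d,p) with showed(c,d,p), practised(p,d).
Restrictor triples: (C1,D1,P3)→practised(P3,D1) ✗  (C1,D2,P4)→practised(P4,D2) ✓  (C1,D3,P4)→practised(P4,D3) ✗  (C1,D4,P1)→practised(P1,D4) ✗  (C1,D4,P4)→practised(P4,D4) ✗  (C2,D1,P2)→practised(P2,D1) ✗  (C2,D3,P4)→practised(P4,D3) ✗  (C3,D2,P1)→practised(P1,D2) ✗  (C3,D2,P4)→practised(P4,D2) ✓  (C3,D3,P1)→practised(P1,D3) ✗
Counterexamples (restrictor triples failing the scope): 8.

8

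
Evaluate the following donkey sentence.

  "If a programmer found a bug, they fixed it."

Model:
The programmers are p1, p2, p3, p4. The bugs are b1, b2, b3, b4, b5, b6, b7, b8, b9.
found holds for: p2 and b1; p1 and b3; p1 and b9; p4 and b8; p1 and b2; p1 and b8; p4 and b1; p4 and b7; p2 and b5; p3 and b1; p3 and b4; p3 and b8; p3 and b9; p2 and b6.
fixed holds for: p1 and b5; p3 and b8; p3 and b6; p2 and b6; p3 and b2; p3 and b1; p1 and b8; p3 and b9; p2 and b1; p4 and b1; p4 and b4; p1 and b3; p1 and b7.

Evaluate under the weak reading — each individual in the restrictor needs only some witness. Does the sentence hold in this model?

True

"it" takes "a bug" as antecedent — a donkey pronoun bound across the clause boundary.
Weak reading: every programmer p with some found-bug has at least one found-bug b such that fixed(p,b).
Per programmer: p1:✓  p2:✓  p3:✓  p4:✓
Every programmer in the restrictor has a witness.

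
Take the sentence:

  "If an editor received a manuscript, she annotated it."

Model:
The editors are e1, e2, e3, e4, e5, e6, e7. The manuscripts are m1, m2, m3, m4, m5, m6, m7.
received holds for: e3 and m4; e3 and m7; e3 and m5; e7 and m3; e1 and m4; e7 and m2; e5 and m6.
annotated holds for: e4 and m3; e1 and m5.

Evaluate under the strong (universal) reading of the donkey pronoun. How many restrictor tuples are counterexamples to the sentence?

"it" takes "a manuscript" as antecedent — a donkey pronoun bound across the clause boundary.
Strong reading: for every (e,m) with received(e,m), annotated(e,m).
Restrictor pairs: (e1,m4) ✗  (e3,m4) ✗  (e3,m5) ✗  (e3,m7) ✗  (e5,m6) ✗  (e7,m2) ✗  (e7,m3) ✗
Counterexamples (restrictor pairs failing the scope): 7.

7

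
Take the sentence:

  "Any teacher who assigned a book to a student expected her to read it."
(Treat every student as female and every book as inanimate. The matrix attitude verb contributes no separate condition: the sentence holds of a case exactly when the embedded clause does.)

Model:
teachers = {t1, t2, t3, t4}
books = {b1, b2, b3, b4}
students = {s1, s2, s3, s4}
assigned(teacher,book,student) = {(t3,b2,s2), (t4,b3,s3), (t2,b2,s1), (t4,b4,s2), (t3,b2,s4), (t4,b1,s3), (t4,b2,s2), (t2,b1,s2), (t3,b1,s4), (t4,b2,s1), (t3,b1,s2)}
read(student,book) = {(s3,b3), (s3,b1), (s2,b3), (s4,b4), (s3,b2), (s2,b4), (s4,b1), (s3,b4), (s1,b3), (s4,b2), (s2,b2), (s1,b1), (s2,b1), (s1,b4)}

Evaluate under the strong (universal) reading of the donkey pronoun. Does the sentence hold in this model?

False

"her" takes "a student" as antecedent and "it" takes "a book"; both are donkey pronouns co-varying with the restrictor.
Strong reading: for every (t,b,s) with assigned(t,b,s), read(s,b).
Restrictor triples: (t2,b1,s2)→read(s2,b1) ✓  (t2,b2,s1)→read(s1,b2) ✗  (t3,b1,s2)→read(s2,b1) ✓  (t3,b1,s4)→read(s4,b1) ✓  (t3,b2,s2)→read(s2,b2) ✓  (t3,b2,s4)→read(s4,b2) ✓  (t4,b1,s3)→read(s3,b1) ✓  (t4,b2,s1)→read(s1,b2) ✗  (t4,b2,s2)→read(s2,b2) ✓  (t4,b3,s3)→read(s3,b3) ✓  (t4,b4,s2)→read(s2,b4) ✓
Counterexample: (t2,b2,s1) — read(s1,b2) does not hold.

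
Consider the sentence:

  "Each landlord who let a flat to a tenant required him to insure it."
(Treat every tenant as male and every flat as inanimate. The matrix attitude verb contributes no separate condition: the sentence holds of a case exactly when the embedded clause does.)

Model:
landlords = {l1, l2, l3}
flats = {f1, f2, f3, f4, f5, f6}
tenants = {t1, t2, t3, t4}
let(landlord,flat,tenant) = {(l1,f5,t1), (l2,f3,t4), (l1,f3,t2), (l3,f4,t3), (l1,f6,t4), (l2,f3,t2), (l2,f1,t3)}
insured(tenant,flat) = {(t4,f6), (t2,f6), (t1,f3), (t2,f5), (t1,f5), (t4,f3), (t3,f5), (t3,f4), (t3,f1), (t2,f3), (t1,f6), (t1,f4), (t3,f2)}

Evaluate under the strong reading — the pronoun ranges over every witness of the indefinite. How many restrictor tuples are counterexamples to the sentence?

"him" takes "a tenant" as antecedent and "it" takes "a flat"; both are donkey pronouns co-varying with the restrictor.
Strong reading: for every (l,f,t) with let(l,f,t), insured(t,f).
Restrictor triples: (l1,f3,t2)→insured(t2,f3) ✓  (l1,f5,t1)→insured(t1,f5) ✓  (l1,f6,t4)→insured(t4,f6) ✓  (l2,f1,t3)→insured(t3,f1) ✓  (l2,f3,t2)→insured(t2,f3) ✓  (l2,f3,t4)→insured(t4,f3) ✓  (l3,f4,t3)→insured(t3,f4) ✓
Counterexamples (restrictor triples failing the scope): 0.

0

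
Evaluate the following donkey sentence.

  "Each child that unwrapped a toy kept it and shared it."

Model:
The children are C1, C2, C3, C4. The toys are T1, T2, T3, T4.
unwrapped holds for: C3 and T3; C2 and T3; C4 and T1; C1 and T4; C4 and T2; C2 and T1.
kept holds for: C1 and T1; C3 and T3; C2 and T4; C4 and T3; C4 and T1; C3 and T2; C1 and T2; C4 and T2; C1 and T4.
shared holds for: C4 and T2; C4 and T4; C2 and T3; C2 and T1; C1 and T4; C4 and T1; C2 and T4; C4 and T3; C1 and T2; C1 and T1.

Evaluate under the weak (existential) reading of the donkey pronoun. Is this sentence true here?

False

"it" takes "a toy" as antecedent — a donkey pronoun bound across the clause boundary.
Weak reading: every child c with some unwrapped-toy has at least one unwrapped-toy t such that kept(c,t) ∧ shared(c,t).
Per child: C1:✓  C2:✗  C3:✗  C4:✓
C2 has no witness among its unwrapped-toys.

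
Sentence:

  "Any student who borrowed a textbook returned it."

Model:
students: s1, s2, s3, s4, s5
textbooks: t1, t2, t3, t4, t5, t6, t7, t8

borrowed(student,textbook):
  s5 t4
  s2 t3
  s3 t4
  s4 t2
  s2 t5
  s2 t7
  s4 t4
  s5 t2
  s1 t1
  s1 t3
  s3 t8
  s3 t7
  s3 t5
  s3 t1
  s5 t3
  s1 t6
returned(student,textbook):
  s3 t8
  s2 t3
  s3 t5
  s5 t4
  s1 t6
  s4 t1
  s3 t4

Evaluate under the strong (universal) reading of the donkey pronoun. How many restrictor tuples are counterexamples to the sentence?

"it" takes "a textbook" as antecedent — a donkey pronoun bound across the clause boundary.
Strong reading: for every (s,t) with borrowed(s,t), returned(s,t).
Restrictor pairs: (s1,t1) ✗  (s1,t3) ✗  (s1,t6) ✓  (s2,t3) ✓  (s2,t5) ✗  (s2,t7) ✗  (s3,t1) ✗  (s3,t4) ✓  (s3,t5) ✓  (s3,t7) ✗  (s3,t8) ✓  (s4,t2) ✗  (s4,t4) ✗  (s5,t2) ✗  (s5,t3) ✗  (s5,t4) ✓
Counterexamples (restrictor pairs failing the scope): 10.

10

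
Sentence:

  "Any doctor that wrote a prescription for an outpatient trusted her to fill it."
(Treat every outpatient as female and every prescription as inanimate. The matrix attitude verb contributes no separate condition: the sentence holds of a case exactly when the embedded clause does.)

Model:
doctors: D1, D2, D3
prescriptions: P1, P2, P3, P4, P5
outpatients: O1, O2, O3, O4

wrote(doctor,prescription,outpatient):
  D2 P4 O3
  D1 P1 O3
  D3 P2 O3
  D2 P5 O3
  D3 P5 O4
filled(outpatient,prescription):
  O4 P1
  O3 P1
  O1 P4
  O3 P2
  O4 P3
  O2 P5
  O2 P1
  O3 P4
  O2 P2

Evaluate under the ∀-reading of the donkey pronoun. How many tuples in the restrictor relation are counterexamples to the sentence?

2

"her" takes "an outpatient" as antecedent and "it" takes "a prescription"; both are donkey pronouns co-varying with the restrictor.
Strong reading: for every (d,p,o) with wrote(d,p,o), filled(o,p).
Restrictor triples: (D1,P1,O3)→filled(O3,P1) ✓  (D2,P4,O3)→filled(O3,P4) ✓  (D2,P5,O3)→filled(O3,P5) ✗  (D3,P2,O3)→filled(O3,P2) ✓  (D3,P5,O4)→filled(O4,P5) ✗
Counterexamples (restrictor triples failing the scope): 2.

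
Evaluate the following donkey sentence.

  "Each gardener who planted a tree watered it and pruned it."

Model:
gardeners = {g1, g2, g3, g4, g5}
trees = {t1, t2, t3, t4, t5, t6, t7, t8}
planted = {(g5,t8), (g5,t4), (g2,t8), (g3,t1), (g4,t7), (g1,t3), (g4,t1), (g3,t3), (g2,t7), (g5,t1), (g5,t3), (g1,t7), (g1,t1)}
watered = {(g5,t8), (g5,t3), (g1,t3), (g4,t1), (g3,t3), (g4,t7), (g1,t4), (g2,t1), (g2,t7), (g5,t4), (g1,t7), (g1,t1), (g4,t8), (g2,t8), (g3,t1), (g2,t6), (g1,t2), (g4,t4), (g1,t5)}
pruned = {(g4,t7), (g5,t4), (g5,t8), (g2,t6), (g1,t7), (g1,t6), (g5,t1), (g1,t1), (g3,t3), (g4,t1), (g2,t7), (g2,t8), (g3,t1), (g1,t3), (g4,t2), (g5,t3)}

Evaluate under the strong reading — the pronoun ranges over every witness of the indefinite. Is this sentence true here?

False

"it" takes "a tree" as antecedent — a donkey pronoun bound across the clause boundary.
Strong reading: for every (g,t) with planted(g,t), watered(g,t) ∧ pruned(g,t).
Restrictor pairs: (g1,t1) ✓  (g1,t3) ✓  (g1,t7) ✓  (g2,t7) ✓  (g2,t8) ✓  (g3,t1) ✓  (g3,t3) ✓  (g4,t1) ✓  (g4,t7) ✓  (g5,t1) ✗  (g5,t3) ✓  (g5,t4) ✓  (g5,t8) ✓
Counterexample: (g5,t1) is in planted but fails the scope.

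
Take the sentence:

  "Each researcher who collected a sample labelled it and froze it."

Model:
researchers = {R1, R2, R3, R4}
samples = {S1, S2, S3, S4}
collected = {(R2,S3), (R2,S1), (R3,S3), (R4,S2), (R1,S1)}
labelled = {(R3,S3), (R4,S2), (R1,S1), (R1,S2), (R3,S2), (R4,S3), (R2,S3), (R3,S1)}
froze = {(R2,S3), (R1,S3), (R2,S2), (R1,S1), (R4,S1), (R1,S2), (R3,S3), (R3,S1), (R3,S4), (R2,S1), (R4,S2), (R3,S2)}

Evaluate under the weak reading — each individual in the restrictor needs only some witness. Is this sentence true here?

True

"it" takes "a sample" as antecedent — a donkey pronoun bound across the clause boundary.
Weak reading: every researcher r with some collected-sample has at least one collected-sample s such that labelled(r,s) ∧ froze(r,s).
Per researcher: R1:✓  R2:✓  R3:✓  R4:✓
Every researcher in the restrictor has a witness.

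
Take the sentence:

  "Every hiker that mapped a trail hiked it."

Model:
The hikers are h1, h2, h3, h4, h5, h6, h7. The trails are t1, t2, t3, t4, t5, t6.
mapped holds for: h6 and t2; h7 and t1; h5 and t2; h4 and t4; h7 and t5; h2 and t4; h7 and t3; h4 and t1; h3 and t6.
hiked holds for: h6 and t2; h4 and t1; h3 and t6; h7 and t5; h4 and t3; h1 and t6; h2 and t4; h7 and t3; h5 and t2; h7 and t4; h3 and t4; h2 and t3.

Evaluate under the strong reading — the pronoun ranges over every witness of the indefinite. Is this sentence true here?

"it" takes "a trail" as antecedent — a donkey pronoun bound across the clause boundary.
Strong reading: for every (h,t) with mapped(h,t), hiked(h,t).
Restrictor pairs: (h2,t4) ✓  (h3,t6) ✓  (h4,t1) ✓  (h4,t4) ✗  (h5,t2) ✓  (h6,t2) ✓  (h7,t1) ✗  (h7,t3) ✓  (h7,t5) ✓
Counterexample: (h4,t4) is in mapped but fails the scope.

False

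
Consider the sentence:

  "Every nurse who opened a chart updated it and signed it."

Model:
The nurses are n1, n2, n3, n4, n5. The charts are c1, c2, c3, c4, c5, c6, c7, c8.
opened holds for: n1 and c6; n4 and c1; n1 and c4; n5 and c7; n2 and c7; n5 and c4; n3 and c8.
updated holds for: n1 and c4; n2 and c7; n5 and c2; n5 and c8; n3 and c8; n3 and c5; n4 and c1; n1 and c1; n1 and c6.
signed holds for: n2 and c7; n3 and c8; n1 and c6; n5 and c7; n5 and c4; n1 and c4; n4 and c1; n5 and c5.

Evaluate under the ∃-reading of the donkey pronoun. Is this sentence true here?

False

"it" takes "a chart" as antecedent — a donkey pronoun bound across the clause boundary.
Weak reading: every nurse n with some opened-chart has at least one opened-chart c such that updated(n,c) ∧ signed(n,c).
Per nurse: n1:✓  n2:✓  n3:✓  n4:✓  n5:✗
n5 has no witness among its opened-charts.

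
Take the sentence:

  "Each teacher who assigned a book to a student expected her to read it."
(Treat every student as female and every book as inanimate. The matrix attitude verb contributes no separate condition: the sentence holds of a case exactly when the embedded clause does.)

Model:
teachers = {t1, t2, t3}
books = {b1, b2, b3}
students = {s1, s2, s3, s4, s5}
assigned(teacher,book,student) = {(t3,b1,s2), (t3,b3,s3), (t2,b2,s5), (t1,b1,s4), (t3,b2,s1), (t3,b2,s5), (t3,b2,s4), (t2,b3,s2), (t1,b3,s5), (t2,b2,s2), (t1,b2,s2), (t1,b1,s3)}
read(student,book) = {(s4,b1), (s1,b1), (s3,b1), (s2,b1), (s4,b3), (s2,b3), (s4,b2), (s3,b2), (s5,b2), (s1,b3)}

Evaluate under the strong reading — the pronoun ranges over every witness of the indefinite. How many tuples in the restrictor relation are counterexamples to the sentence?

"her" takes "a student" as antecedent and "it" takes "a book"; both are donkey pronouns co-varying with the restrictor.
Strong reading: for every (t,b,s) with assigned(t,b,s), read(s,b).
Restrictor triples: (t1,b1,s3)→read(s3,b1) ✓  (t1,b1,s4)→read(s4,b1) ✓  (t1,b2,s2)→read(s2,b2) ✗  (t1,b3,s5)→read(s5,b3) ✗  (t2,b2,s2)→read(s2,b2) ✗  (t2,b2,s5)→read(s5,b2) ✓  (t2,b3,s2)→read(s2,b3) ✓  (t3,b1,s2)→read(s2,b1) ✓  (t3,b2,s1)→read(s1,b2) ✗  (t3,b2,s4)→read(s4,b2) ✓  (t3,b2,s5)→read(s5,b2) ✓  (t3,b3,s3)→read(s3,b3) ✗
Counterexamples (restrictor triples failing the scope): 5.

5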